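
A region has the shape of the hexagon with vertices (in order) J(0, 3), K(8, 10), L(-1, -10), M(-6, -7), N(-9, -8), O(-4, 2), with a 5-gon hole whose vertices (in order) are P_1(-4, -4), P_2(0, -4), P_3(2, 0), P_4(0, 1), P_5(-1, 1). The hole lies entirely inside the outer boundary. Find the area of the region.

Outer boundary:
Σ = (-24) + (-70) + (-53) + (-15) + (-50) + (-12) = -224
Area = |Σ|/2 = 112.
Hole:
Cross-terms: 16, 8, 2, 1, 8  ⇒  Σ = 35
Area = |Σ|/2 = 17.5.
Net area = 112 − 17.5 = 94.5.

94.5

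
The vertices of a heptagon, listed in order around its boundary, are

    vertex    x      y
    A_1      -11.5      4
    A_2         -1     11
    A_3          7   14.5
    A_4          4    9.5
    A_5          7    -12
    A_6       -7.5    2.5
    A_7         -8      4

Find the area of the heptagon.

Apply the shoelace (surveyor's) formula: 2A = Σ (x_i·y_{i+1} − x_{i+1}·y_i), indices taken mod 7.
Σ = (-122.5) + (-91.5) + (8.5) + (-114.5) + (-72.5) + (-10) + (14) = -388.5
Area = |Σ|/2 = 194.25.

194.25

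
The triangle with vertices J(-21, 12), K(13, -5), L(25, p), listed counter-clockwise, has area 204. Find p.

1

The doubled signed area Σ (x_i y_{i+1} − x_{i+1} y_i) is linear in p.
With p=0 it equals 374; the coefficient of p is 34 (from the two edges through L).
So 34·p + 374 = 2·204 = 408 ⇒ p = 1.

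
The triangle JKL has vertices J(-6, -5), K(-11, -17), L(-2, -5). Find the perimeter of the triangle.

|JK| = √((-5)² + (-12)²) = √169 = 13
|KL| = √((9)² + (12)²) = √225 = 15
|LJ| = √((-4)² + (0)²) = √16 = 4
Perimeter = 13 + 15 + 4 = 32.

32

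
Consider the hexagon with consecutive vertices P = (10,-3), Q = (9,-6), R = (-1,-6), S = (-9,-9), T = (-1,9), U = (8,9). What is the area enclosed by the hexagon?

Apply the shoelace (surveyor's) formula: 2A = Σ (x_i·y_{i+1} − x_{i+1}·y_i), indices taken mod 6.
Σ = (-33) + (-60) + (-45) + (-90) + (-81) + (-114) = -423
Area = |Σ|/2 = 211.5.

211.5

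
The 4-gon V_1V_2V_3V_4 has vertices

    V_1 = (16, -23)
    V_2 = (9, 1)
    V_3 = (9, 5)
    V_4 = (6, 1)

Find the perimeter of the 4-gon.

60

|V_1V_2| = √((-7)² + (24)²) = √625 = 25
|V_2V_3| = √((0)² + (4)²) = √16 = 4
|V_3V_4| = √((-3)² + (-4)²) = √25 = 5
|V_4V_1| = √((10)² + (-24)²) = √676 = 26
Perimeter = 25 + 4 + 5 + 26 = 60.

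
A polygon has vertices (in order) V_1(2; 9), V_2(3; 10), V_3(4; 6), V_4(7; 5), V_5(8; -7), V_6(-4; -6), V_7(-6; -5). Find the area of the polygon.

Apply the shoelace formula: 2A = Σ (x_i·y_{i+1} − x_{i+1}·y_i), indices taken mod 7.
Σ = (-7) + (-22) + (-22) + (-89) + (-76) + (-16) + (-44) = -276
Area = |Σ|/2 = 138.

138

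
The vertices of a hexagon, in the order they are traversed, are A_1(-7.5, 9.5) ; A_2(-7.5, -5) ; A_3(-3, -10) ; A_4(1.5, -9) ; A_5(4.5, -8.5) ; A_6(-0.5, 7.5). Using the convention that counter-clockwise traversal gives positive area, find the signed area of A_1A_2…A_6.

159.75

Cross-terms: 108.75, 60, 42, 27.75, 29.5, 51.5  ⇒  Σ = 319.5
Signed area = Σ/2 = 159.75 (positive ⇒ counter-clockwise traversal).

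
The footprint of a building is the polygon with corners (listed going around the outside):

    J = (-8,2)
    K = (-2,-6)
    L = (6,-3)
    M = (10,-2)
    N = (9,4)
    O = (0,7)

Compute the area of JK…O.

144.5

J→K: (-8)(-6) − (-2)(2) = 52
K→L: (-2)(-3) − (6)(-6) = 42
L→M: (6)(-2) − (10)(-3) = 18
M→N: (10)(4) − (9)(-2) = 58
N→O: (9)(7) − (0)(4) = 63
O→J: (0)(2) − (-8)(7) = 56
Σ = 289
Area = |Σ|/2 = 144.5.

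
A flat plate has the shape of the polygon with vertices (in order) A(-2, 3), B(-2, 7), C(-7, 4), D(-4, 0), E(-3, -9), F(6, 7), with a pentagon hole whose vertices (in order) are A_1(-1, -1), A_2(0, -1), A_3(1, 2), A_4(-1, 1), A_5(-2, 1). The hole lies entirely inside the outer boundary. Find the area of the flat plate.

70.5

Outer boundary:
A→B: (-2)(7) − (-2)(3) = -8
B→C: (-2)(4) − (-7)(7) = 41
C→D: (-7)(0) − (-4)(4) = 16
D→E: (-4)(-9) − (-3)(0) = 36
E→F: (-3)(7) − (6)(-9) = 33
F→A: (6)(3) − (-2)(7) = 32
Σ = 150
Area = |Σ|/2 = 75.
Hole:
Apply the shoelace formula: 2A = Σ (x_i·y_{i+1} − x_{i+1}·y_i), indices taken mod 5.
Cross-terms: 1, 1, 3, 1, 3  ⇒  Σ = 9
Area = |Σ|/2 = 4.5.
Net area = 75 − 4.5 = 70.5.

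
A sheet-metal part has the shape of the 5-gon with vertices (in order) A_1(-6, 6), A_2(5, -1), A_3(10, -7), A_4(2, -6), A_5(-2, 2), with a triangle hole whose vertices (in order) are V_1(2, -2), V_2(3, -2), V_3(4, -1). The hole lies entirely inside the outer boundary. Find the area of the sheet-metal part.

51

Outer boundary:
Apply the shoelace (surveyor's) formula: 2A = Σ (x_i·y_{i+1} − x_{i+1}·y_i), indices taken mod 5.
Σ = (-24) + (-25) + (-46) + (-8) + (0) = -103
Area = |Σ|/2 = 51.5.
Hole:
Apply the shoelace (surveyor's) formula: 2A = Σ (x_i·y_{i+1} − x_{i+1}·y_i), indices taken mod 3.
Σ = (2) + (5) + (-6) = 1
Area = |Σ|/2 = 0.5.
Net area = 51.5 − 0.5 = 51.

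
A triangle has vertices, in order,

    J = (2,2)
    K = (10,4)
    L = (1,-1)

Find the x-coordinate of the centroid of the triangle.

Apply the surveyor's formula. First the cross-terms c_i = x_i·y_{i+1} − x_{i+1}·y_i:
  -12, -14, 4  ⇒  2A = -22, A = -11.
Then Σ (x_i + x_{i+1})·c_i = -286, so x̄ = -286 / (6·(-11)) = 13/3.

13/3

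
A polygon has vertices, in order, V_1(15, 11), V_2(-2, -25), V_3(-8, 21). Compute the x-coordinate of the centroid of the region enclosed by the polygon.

Apply the shoelace (surveyor's) formula. First the cross-terms c_i = x_i·y_{i+1} − x_{i+1}·y_i:
  -353, -242, -403  ⇒  2A = -998, A = -499.
Then Σ (x_i + x_{i+1})·c_i = -4990, so x̄ = -4990 / (6·(-499)) = 5/3.

5/3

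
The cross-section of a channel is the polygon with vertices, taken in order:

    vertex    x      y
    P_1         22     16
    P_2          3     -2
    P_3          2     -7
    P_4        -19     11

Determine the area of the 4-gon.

383

Apply the surveyor's formula: 2A = Σ (x_i·y_{i+1} − x_{i+1}·y_i), indices taken mod 4.
Cross-terms: -92, -17, -111, -546  ⇒  Σ = -766
Area = |Σ|/2 = 383.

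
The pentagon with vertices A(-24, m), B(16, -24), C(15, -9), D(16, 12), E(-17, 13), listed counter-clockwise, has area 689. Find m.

14

The doubled signed area Σ (x_i y_{i+1} − x_{i+1} y_i) is linear in m.
With m=0 it equals 1840; the coefficient of m is -33 (from the two edges through A).
So -33·m + 1840 = 2·689 = 1378 ⇒ m = 14.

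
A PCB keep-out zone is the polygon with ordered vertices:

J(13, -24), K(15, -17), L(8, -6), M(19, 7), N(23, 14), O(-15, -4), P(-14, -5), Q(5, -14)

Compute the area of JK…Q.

440

Apply the shoelace formula: 2A = Σ (x_i·y_{i+1} − x_{i+1}·y_i), indices taken mod 8.
Σ = (139) + (46) + (170) + (105) + (118) + (19) + (221) + (62) = 880
Area = |Σ|/2 = 440.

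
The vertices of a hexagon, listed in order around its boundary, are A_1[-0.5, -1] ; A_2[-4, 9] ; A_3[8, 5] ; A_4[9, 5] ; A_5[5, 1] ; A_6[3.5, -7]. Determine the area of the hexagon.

Apply the surveyor's formula: 2A = Σ (x_i·y_{i+1} − x_{i+1}·y_i), indices taken mod 6.
Σ = (-8.5) + (-92) + (-5) + (-16) + (-38.5) + (-7) = -167
Area = |Σ|/2 = 83.5.

83.5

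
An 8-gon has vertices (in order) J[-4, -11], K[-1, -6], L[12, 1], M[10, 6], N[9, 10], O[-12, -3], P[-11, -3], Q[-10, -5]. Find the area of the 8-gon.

201.5

Apply the surveyor's formula: 2A = Σ (x_i·y_{i+1} − x_{i+1}·y_i), indices taken mod 8.
Σ = (13) + (71) + (62) + (46) + (93) + (3) + (25) + (90) = 403
Area = |Σ|/2 = 201.5.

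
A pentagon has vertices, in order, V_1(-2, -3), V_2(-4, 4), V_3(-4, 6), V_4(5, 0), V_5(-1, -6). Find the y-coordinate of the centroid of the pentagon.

Apply the shoelace formula. First the cross-terms c_i = x_i·y_{i+1} − x_{i+1}·y_i:
  -20, -8, -30, -30, -9  ⇒  2A = -97, A = -48.5.
Then Σ (y_i + y_{i+1})·c_i = -19, so ȳ = -19 / (6·(-48.5)) = 19/291.

19/291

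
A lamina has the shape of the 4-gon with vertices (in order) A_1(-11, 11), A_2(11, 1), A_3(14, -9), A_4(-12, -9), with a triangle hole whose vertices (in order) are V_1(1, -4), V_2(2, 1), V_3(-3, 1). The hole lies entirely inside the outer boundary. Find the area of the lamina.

Outer boundary:
Apply the shoelace (surveyor's) formula: 2A = Σ (x_i·y_{i+1} − x_{i+1}·y_i), indices taken mod 4.
Cross-terms: -132, -113, -234, -231  ⇒  Σ = -710
Area = |Σ|/2 = 355.
Hole:
Apply Gauss's area formula: 2A = Σ (x_i·y_{i+1} − x_{i+1}·y_i), indices taken mod 3.
V_1→V_2: (1)(1) − (2)(-4) = 9
V_2→V_3: (2)(1) − (-3)(1) = 5
V_3→V_1: (-3)(-4) − (1)(1) = 11
Σ = 25
Area = |Σ|/2 = 12.5.
Net area = 355 − 12.5 = 342.5.

342.5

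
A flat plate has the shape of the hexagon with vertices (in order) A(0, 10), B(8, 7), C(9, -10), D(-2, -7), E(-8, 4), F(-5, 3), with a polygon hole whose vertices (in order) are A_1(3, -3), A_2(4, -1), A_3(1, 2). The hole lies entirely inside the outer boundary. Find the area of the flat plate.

Outer boundary:
Cross-terms: -80, -143, -83, -64, -4, -50  ⇒  Σ = -424
Area = |Σ|/2 = 212.
Hole:
A_1→A_2: (3)(-1) − (4)(-3) = 9
A_2→A_3: (4)(2) − (1)(-1) = 9
A_3→A_1: (1)(-3) − (3)(2) = -9
Σ = 9
Area = |Σ|/2 = 4.5.
Net area = 212 − 4.5 = 207.5.

207.5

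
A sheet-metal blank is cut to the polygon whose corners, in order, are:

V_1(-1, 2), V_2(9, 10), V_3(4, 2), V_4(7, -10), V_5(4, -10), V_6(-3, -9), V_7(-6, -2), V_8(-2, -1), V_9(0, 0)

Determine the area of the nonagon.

123

Apply the shoelace formula: 2A = Σ (x_i·y_{i+1} − x_{i+1}·y_i), indices taken mod 9.
Cross-terms: -28, -22, -54, -30, -66, -48, 2, 0, 0  ⇒  Σ = -246
Area = |Σ|/2 = 123.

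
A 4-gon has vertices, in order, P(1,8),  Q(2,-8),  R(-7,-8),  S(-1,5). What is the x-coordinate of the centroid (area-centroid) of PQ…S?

-79/57

Apply the shoelace formula. First the cross-terms c_i = x_i·y_{i+1} − x_{i+1}·y_i:
  -24, -72, -43, -13  ⇒  2A = -152, A = -76.
Then Σ (x_i + x_{i+1})·c_i = 632, so x̄ = 632 / (6·(-76)) = -79/57.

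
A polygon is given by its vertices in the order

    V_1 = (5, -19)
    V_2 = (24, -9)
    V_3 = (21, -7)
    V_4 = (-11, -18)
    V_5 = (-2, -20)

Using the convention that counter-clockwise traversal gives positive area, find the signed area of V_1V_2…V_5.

Apply the surveyor's formula: 2A = Σ (x_i·y_{i+1} − x_{i+1}·y_i), indices taken mod 5.
Σ = (411) + (21) + (-455) + (184) + (138) = 299
Signed area = Σ/2 = 149.5 (positive ⇒ counter-clockwise traversal).

149.5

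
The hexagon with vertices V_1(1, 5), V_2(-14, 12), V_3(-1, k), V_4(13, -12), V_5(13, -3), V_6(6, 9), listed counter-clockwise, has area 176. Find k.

The doubled signed area Σ (x_i y_{i+1} − x_{i+1} y_i) is linear in k.
With k=0 it equals 379; the coefficient of k is -27 (from the two edges through V_3).
So -27·k + 379 = 2·176 = 352 ⇒ k = 1.

1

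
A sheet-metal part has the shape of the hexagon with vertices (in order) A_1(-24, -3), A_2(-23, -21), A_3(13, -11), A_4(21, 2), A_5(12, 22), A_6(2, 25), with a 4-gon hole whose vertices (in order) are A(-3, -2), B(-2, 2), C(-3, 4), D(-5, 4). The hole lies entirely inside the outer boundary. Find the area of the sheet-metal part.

Outer boundary:
Apply the shoelace (surveyor's) formula: 2A = Σ (x_i·y_{i+1} − x_{i+1}·y_i), indices taken mod 6.
Σ = (435) + (526) + (257) + (438) + (256) + (594) = 2506
Area = |Σ|/2 = 1253.
Hole:
Apply Gauss's area formula: 2A = Σ (x_i·y_{i+1} − x_{i+1}·y_i), indices taken mod 4.
Σ = (-10) + (-2) + (8) + (22) = 18
Area = |Σ|/2 = 9.
Net area = 1253 − 9 = 1244.

1244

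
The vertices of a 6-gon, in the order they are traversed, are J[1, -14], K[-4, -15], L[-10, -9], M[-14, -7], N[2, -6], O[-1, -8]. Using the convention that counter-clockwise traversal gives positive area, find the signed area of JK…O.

-71.5

J→K: (1)(-15) − (-4)(-14) = -71
K→L: (-4)(-9) − (-10)(-15) = -114
L→M: (-10)(-7) − (-14)(-9) = -56
M→N: (-14)(-6) − (2)(-7) = 98
N→O: (2)(-8) − (-1)(-6) = -22
O→J: (-1)(-14) − (1)(-8) = 22
Σ = -143
Signed area = Σ/2 = -71.5 (negative ⇒ clockwise traversal).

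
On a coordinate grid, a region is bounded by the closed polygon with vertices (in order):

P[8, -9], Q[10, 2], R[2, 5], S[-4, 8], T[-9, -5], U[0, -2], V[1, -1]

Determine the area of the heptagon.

Σ = (106) + (46) + (36) + (92) + (18) + (2) + (-1) = 299
Area = |Σ|/2 = 149.5.

149.5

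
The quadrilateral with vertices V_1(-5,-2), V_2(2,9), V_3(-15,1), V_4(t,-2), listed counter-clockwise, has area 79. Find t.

The doubled signed area Σ (x_i y_{i+1} − x_{i+1} y_i) is linear in t.
With t=0 it equals 116; the coefficient of t is -3 (from the two edges through V_4).
So -3·t + 116 = 2·79 = 158 ⇒ t = -14.

-14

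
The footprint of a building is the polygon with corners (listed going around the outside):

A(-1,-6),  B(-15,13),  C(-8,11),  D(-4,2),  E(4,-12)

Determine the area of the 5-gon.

Apply the surveyor's formula: 2A = Σ (x_i·y_{i+1} − x_{i+1}·y_i), indices taken mod 5.
Σ = (-103) + (-61) + (28) + (40) + (-36) = -132
Area = |Σ|/2 = 66.

66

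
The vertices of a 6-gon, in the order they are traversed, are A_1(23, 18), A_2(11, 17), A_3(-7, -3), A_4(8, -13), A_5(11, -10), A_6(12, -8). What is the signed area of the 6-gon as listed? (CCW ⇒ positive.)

Apply Gauss's area formula: 2A = Σ (x_i·y_{i+1} − x_{i+1}·y_i), indices taken mod 6.
Cross-terms: 193, 86, 115, 63, 32, 400  ⇒  Σ = 889
Signed area = Σ/2 = 444.5 (positive ⇒ counter-clockwise traversal).

444.5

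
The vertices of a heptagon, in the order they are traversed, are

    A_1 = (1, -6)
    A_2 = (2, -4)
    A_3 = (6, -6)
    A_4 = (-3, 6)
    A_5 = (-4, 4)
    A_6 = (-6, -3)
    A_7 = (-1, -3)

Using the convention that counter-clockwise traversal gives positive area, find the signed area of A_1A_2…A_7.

Apply Gauss's area formula: 2A = Σ (x_i·y_{i+1} − x_{i+1}·y_i), indices taken mod 7.
Σ = (8) + (12) + (18) + (12) + (36) + (15) + (9) = 110
Signed area = Σ/2 = 55 (positive ⇒ counter-clockwise traversal).

55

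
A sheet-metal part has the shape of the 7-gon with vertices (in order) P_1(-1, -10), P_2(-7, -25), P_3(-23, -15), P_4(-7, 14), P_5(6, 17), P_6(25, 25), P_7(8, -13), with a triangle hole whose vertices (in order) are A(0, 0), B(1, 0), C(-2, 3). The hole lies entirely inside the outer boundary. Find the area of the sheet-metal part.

Outer boundary:
Cross-terms: -45, -470, -427, -203, -275, -525, -93  ⇒  Σ = -2038
Area = |Σ|/2 = 1019.
Hole:
Apply the shoelace formula: 2A = Σ (x_i·y_{i+1} − x_{i+1}·y_i), indices taken mod 3.
Σ = (0) + (3) + (0) = 3
Area = |Σ|/2 = 1.5.
Net area = 1019 − 1.5 = 1017.5.

1017.5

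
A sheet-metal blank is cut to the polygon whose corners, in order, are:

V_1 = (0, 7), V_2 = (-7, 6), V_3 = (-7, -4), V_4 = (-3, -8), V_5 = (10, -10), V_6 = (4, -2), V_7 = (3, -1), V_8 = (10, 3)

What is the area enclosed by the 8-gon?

Apply the shoelace formula: 2A = Σ (x_i·y_{i+1} − x_{i+1}·y_i), indices taken mod 8.
Cross-terms: 49, 70, 44, 110, 20, 2, 19, 70  ⇒  Σ = 384
Area = |Σ|/2 = 192.

192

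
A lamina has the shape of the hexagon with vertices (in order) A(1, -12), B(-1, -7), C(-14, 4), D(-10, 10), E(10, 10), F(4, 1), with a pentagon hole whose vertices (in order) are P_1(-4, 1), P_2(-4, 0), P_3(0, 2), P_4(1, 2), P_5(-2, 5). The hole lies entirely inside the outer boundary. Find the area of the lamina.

Outer boundary:
Apply the surveyor's formula: 2A = Σ (x_i·y_{i+1} − x_{i+1}·y_i), indices taken mod 6.
A→B: (1)(-7) − (-1)(-12) = -19
B→C: (-1)(4) − (-14)(-7) = -102
C→D: (-14)(10) − (-10)(4) = -100
D→E: (-10)(10) − (10)(10) = -200
E→F: (10)(1) − (4)(10) = -30
F→A: (4)(-12) − (1)(1) = -49
Σ = -500
Area = |Σ|/2 = 250.
Hole:
Apply Gauss's area formula: 2A = Σ (x_i·y_{i+1} − x_{i+1}·y_i), indices taken mod 5.
Σ = (4) + (-8) + (-2) + (9) + (18) = 21
Area = |Σ|/2 = 10.5.
Net area = 250 − 10.5 = 239.5.

239.5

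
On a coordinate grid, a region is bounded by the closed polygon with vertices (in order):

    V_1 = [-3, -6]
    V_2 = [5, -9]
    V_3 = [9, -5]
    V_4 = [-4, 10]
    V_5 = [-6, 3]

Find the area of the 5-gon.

138

Apply Gauss's area formula: 2A = Σ (x_i·y_{i+1} − x_{i+1}·y_i), indices taken mod 5.
V_1→V_2: (-3)(-9) − (5)(-6) = 57
V_2→V_3: (5)(-5) − (9)(-9) = 56
V_3→V_4: (9)(10) − (-4)(-5) = 70
V_4→V_5: (-4)(3) − (-6)(10) = 48
V_5→V_1: (-6)(-6) − (-3)(3) = 45
Σ = 276
Area = |Σ|/2 = 138.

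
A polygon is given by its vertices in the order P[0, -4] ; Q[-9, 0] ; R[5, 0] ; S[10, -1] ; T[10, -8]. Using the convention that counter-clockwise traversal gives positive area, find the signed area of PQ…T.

Σ = (-36) + (0) + (-5) + (-70) + (-40) = -151
Signed area = Σ/2 = -75.5 (negative ⇒ clockwise traversal).

-75.5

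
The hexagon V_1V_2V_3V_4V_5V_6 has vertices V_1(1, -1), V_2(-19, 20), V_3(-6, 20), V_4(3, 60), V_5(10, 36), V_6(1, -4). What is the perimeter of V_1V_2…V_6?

|V_1V_2| = √((-20)² + (21)²) = √841 = 29
|V_2V_3| = √((13)² + (0)²) = √169 = 13
|V_3V_4| = √((9)² + (40)²) = √1681 = 41
|V_4V_5| = √((7)² + (-24)²) = √625 = 25
|V_5V_6| = √((-9)² + (-40)²) = √1681 = 41
|V_6V_1| = √((0)² + (3)²) = √9 = 3
Perimeter = 29 + 13 + 41 + 25 + 41 + 3 = 152.

152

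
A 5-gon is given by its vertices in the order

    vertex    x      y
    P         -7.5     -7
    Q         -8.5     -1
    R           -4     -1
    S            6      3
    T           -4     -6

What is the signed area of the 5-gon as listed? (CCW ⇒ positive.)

-47.25

Σ = (-52) + (4.5) + (-6) + (-24) + (-17) = -94.5
Signed area = Σ/2 = -47.25 (negative ⇒ clockwise traversal).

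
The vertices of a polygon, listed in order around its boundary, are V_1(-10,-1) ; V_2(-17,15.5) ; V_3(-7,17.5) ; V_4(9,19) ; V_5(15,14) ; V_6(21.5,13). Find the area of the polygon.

Cross-terms: -172, -189, -290.5, -159, -106, 108.5  ⇒  Σ = -808
Area = |Σ|/2 = 404.

404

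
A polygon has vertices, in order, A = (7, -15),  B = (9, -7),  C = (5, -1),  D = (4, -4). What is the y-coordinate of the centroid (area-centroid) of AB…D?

-353/48

Apply the shoelace formula. First the cross-terms c_i = x_i·y_{i+1} − x_{i+1}·y_i:
  86, 26, -16, -32  ⇒  2A = 64, A = 32.
Then Σ (y_i + y_{i+1})·c_i = -1412, so ȳ = -1412 / (6·32) = -353/48.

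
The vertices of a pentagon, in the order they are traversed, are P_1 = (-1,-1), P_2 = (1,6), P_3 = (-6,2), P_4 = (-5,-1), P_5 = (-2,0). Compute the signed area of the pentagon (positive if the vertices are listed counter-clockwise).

P_1→P_2: (-1)(6) − (1)(-1) = -5
P_2→P_3: (1)(2) − (-6)(6) = 38
P_3→P_4: (-6)(-1) − (-5)(2) = 16
P_4→P_5: (-5)(0) − (-2)(-1) = -2
P_5→P_1: (-2)(-1) − (-1)(0) = 2
Σ = 49
Signed area = Σ/2 = 24.5 (positive ⇒ counter-clockwise traversal).

24.5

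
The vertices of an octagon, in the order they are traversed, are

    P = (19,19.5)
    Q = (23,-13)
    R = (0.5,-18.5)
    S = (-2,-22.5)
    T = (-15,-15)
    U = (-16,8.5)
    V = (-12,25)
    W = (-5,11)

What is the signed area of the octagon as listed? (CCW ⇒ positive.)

-1224.625

Apply the surveyor's formula: 2A = Σ (x_i·y_{i+1} − x_{i+1}·y_i), indices taken mod 8.
Σ = (-695.5) + (-419) + (-48.25) + (-307.5) + (-367.5) + (-298) + (-7) + (-306.5) = -2449.25
Signed area = Σ/2 = -1224.625 (negative ⇒ clockwise traversal).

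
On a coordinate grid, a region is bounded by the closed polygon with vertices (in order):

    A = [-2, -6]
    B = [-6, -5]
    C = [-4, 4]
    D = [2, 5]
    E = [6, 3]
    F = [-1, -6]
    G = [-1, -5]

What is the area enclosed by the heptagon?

80

Σ = (-26) + (-44) + (-28) + (-24) + (-33) + (-1) + (-4) = -160
Area = |Σ|/2 = 80.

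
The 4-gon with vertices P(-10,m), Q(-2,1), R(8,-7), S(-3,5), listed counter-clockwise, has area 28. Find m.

Write out the shoelace sum; only the two edges meeting at P involve m:
2·Area = [((-3)·m − (-10)·5) + ((-10)·1 − (-2)·m)] + 25
       = -1·m + 65 = 56
⇒ m = 9.

9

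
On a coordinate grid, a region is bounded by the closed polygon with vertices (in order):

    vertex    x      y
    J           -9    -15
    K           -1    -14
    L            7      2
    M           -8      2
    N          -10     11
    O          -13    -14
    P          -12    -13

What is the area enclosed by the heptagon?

Σ = (111) + (96) + (30) + (-68) + (283) + (1) + (63) = 516
Area = |Σ|/2 = 258.

258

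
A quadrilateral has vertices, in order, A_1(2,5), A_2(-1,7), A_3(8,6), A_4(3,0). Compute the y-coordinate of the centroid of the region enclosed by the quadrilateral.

611/138

Apply the shoelace (surveyor's) formula. First the cross-terms c_i = x_i·y_{i+1} − x_{i+1}·y_i:
  19, -62, -18, 15  ⇒  2A = -46, A = -23.
Then Σ (y_i + y_{i+1})·c_i = -611, so ȳ = -611 / (6·(-23)) = 611/138.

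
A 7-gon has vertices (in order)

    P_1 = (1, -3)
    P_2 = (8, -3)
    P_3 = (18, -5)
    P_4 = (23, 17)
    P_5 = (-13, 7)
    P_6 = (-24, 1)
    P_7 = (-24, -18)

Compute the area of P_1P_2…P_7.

769.5

Apply Gauss's area formula: 2A = Σ (x_i·y_{i+1} − x_{i+1}·y_i), indices taken mod 7.
Σ = (21) + (14) + (421) + (382) + (155) + (456) + (90) = 1539
Area = |Σ|/2 = 769.5.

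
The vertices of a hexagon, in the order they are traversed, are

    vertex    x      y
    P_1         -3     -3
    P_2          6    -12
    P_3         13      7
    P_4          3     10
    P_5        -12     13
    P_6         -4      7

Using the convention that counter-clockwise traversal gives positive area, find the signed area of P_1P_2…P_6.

260.5

Σ = (54) + (198) + (109) + (159) + (-32) + (33) = 521
Signed area = Σ/2 = 260.5 (positive ⇒ counter-clockwise traversal).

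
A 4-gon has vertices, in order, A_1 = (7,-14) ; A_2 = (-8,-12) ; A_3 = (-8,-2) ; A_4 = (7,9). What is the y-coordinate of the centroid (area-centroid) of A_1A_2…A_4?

Apply Gauss's area formula. First the cross-terms c_i = x_i·y_{i+1} − x_{i+1}·y_i:
  -196, -80, -58, -161  ⇒  2A = -495, A = -247.5.
Then Σ (y_i + y_{i+1})·c_i = 6615, so ȳ = 6615 / (6·(-247.5)) = -49/11.

-49/11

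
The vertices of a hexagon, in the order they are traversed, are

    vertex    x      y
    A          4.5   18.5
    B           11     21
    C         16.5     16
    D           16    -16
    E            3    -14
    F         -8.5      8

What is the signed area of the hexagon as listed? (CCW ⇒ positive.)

-631.875

Σ = (-109) + (-170.5) + (-520) + (-176) + (-95) + (-193.25) = -1263.75
Signed area = Σ/2 = -631.875 (negative ⇒ clockwise traversal).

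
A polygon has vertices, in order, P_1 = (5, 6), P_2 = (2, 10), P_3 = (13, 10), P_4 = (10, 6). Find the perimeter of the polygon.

26

|P_1P_2| = √((-3)² + (4)²) = √25 = 5
|P_2P_3| = √((11)² + (0)²) = √121 = 11
|P_3P_4| = √((-3)² + (-4)²) = √25 = 5
|P_4P_1| = √((-5)² + (0)²) = √25 = 5
Perimeter = 5 + 11 + 5 + 5 = 26.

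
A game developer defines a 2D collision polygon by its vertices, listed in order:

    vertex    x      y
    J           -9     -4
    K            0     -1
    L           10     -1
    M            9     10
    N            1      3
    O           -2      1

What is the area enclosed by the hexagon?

Apply the shoelace (surveyor's) formula: 2A = Σ (x_i·y_{i+1} − x_{i+1}·y_i), indices taken mod 6.
Σ = (9) + (10) + (109) + (17) + (7) + (17) = 169
Area = |Σ|/2 = 84.5.

84.5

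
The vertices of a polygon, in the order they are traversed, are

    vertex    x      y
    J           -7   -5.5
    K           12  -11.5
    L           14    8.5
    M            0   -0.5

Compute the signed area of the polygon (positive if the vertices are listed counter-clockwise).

Apply the shoelace formula: 2A = Σ (x_i·y_{i+1} − x_{i+1}·y_i), indices taken mod 4.
J→K: (-7)(-11.5) − (12)(-5.5) = 146.5
K→L: (12)(8.5) − (14)(-11.5) = 263
L→M: (14)(-0.5) − (0)(8.5) = -7
M→J: (0)(-5.5) − (-7)(-0.5) = -3.5
Σ = 399
Signed area = Σ/2 = 199.5 (positive ⇒ counter-clockwise traversal).

199.5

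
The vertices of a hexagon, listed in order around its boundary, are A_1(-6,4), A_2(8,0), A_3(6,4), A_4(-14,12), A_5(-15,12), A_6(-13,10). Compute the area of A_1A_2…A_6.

77

Σ = (-32) + (32) + (128) + (12) + (6) + (8) = 154
Area = |Σ|/2 = 77.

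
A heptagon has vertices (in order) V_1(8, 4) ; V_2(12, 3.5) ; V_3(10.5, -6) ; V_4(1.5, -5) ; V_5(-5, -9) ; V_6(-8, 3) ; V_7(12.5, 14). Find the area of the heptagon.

Σ = (-20) + (-108.75) + (-43.5) + (-38.5) + (-87) + (-149.5) + (-62) = -509.25
Area = |Σ|/2 = 254.625.

254.625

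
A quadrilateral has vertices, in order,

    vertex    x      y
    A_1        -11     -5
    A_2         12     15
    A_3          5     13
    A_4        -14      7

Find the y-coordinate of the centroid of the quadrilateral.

1463/255

Apply the shoelace formula. First the cross-terms c_i = x_i·y_{i+1} − x_{i+1}·y_i:
  -105, 81, 217, 147  ⇒  2A = 340, A = 170.
Then Σ (y_i + y_{i+1})·c_i = 5852, so ȳ = 5852 / (6·170) = 1463/255.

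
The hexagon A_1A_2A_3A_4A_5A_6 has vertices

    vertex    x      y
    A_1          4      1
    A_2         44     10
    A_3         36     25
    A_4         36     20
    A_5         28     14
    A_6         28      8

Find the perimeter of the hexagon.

|A_1A_2| = √((40)² + (9)²) = √1681 = 41
|A_2A_3| = √((-8)² + (15)²) = √289 = 17
|A_3A_4| = √((0)² + (-5)²) = √25 = 5
|A_4A_5| = √((-8)² + (-6)²) = √100 = 10
|A_5A_6| = √((0)² + (-6)²) = √36 = 6
|A_6A_1| = √((-24)² + (-7)²) = √625 = 25
Perimeter = 41 + 17 + 5 + 10 + 6 + 25 = 104.

104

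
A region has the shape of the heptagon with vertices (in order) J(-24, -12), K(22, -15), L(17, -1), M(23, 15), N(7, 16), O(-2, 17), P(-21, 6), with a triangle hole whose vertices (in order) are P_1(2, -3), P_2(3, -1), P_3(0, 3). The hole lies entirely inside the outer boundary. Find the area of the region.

1140

Outer boundary:
Σ = (624) + (233) + (278) + (263) + (151) + (345) + (396) = 2290
Area = |Σ|/2 = 1145.
Hole:
Apply the shoelace formula: 2A = Σ (x_i·y_{i+1} − x_{i+1}·y_i), indices taken mod 3.
Σ = (7) + (9) + (-6) = 10
Area = |Σ|/2 = 5.
Net area = 1145 − 5 = 1140.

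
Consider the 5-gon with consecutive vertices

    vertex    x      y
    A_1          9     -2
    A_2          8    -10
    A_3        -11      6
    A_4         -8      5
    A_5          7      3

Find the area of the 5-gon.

Apply the shoelace formula: 2A = Σ (x_i·y_{i+1} − x_{i+1}·y_i), indices taken mod 5.
A_1→A_2: (9)(-10) − (8)(-2) = -74
A_2→A_3: (8)(6) − (-11)(-10) = -62
A_3→A_4: (-11)(5) − (-8)(6) = -7
A_4→A_5: (-8)(3) − (7)(5) = -59
A_5→A_1: (7)(-2) − (9)(3) = -41
Σ = -243
Area = |Σ|/2 = 121.5.

121.5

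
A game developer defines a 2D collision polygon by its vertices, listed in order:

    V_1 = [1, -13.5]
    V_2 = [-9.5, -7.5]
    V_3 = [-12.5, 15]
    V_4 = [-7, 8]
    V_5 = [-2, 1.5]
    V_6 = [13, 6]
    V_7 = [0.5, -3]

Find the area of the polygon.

Apply the surveyor's formula: 2A = Σ (x_i·y_{i+1} − x_{i+1}·y_i), indices taken mod 7.
Cross-terms: -135.75, -236.25, 5, 5.5, -31.5, -42, -3.75  ⇒  Σ = -438.75
Area = |Σ|/2 = 219.375.

219.375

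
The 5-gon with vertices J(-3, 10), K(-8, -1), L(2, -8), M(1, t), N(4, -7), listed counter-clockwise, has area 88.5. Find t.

The doubled signed area Σ (x_i y_{i+1} − x_{i+1} y_i) is linear in t.
With t=0 it equals 169; the coefficient of t is -2 (from the two edges through M).
So -2·t + 169 = 2·88.5 = 177 ⇒ t = -4.

-4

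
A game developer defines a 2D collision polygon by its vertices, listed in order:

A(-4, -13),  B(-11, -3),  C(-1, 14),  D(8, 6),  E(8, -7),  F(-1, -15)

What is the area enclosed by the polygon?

342

Apply the surveyor's formula: 2A = Σ (x_i·y_{i+1} − x_{i+1}·y_i), indices taken mod 6.
A→B: (-4)(-3) − (-11)(-13) = -131
B→C: (-11)(14) − (-1)(-3) = -157
C→D: (-1)(6) − (8)(14) = -118
D→E: (8)(-7) − (8)(6) = -104
E→F: (8)(-15) − (-1)(-7) = -127
F→A: (-1)(-13) − (-4)(-15) = -47
Σ = -684
Area = |Σ|/2 = 342.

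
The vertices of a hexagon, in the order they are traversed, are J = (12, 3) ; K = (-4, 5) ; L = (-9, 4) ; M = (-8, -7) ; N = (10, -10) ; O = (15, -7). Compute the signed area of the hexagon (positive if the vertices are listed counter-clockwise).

277.5

Σ = (72) + (29) + (95) + (150) + (80) + (129) = 555
Signed area = Σ/2 = 277.5 (positive ⇒ counter-clockwise traversal).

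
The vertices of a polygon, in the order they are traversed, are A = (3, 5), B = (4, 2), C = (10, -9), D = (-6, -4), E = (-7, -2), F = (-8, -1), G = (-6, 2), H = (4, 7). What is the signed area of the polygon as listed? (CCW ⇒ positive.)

Σ = (-14) + (-56) + (-94) + (-16) + (-9) + (-22) + (-50) + (-1) = -262
Signed area = Σ/2 = -131 (negative ⇒ clockwise traversal).

-131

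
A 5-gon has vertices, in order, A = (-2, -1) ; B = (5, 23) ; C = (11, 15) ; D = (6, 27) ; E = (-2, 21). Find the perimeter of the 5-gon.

80

|AB| = √((7)² + (24)²) = √625 = 25
|BC| = √((6)² + (-8)²) = √100 = 10
|CD| = √((-5)² + (12)²) = √169 = 13
|DE| = √((-8)² + (-6)²) = √100 = 10
|EA| = √((0)² + (-22)²) = √484 = 22
Perimeter = 25 + 10 + 13 + 10 + 22 = 80.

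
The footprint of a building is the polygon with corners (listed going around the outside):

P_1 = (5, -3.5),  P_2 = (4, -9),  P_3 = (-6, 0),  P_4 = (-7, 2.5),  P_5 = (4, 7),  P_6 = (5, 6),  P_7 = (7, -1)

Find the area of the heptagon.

Apply Gauss's area formula: 2A = Σ (x_i·y_{i+1} − x_{i+1}·y_i), indices taken mod 7.
Cross-terms: -31, -54, -15, -59, -11, -47, -19.5  ⇒  Σ = -236.5
Area = |Σ|/2 = 118.25.

118.25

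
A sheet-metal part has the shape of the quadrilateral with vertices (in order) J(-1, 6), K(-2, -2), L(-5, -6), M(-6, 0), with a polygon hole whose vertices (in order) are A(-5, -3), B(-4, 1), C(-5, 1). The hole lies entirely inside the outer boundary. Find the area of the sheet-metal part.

26

Outer boundary:
Apply the surveyor's formula: 2A = Σ (x_i·y_{i+1} − x_{i+1}·y_i), indices taken mod 4.
Σ = (14) + (2) + (-36) + (-36) = -56
Area = |Σ|/2 = 28.
Hole:
A→B: (-5)(1) − (-4)(-3) = -17
B→C: (-4)(1) − (-5)(1) = 1
C→A: (-5)(-3) − (-5)(1) = 20
Σ = 4
Area = |Σ|/2 = 2.
Net area = 28 − 2 = 26.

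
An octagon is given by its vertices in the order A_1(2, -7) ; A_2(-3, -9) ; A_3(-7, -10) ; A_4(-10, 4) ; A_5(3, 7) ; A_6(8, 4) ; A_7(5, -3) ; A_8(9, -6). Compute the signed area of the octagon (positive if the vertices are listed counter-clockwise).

-212

A_1→A_2: (2)(-9) − (-3)(-7) = -39
A_2→A_3: (-3)(-10) − (-7)(-9) = -33
A_3→A_4: (-7)(4) − (-10)(-10) = -128
A_4→A_5: (-10)(7) − (3)(4) = -82
A_5→A_6: (3)(4) − (8)(7) = -44
A_6→A_7: (8)(-3) − (5)(4) = -44
A_7→A_8: (5)(-6) − (9)(-3) = -3
A_8→A_1: (9)(-7) − (2)(-6) = -51
Σ = -424
Signed area = Σ/2 = -212 (negative ⇒ clockwise traversal).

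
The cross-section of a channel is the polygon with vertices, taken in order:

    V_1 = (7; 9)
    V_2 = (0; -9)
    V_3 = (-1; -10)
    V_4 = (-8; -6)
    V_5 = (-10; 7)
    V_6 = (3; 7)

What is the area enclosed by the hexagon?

187.5

Cross-terms: -63, -9, -74, -116, -91, -22  ⇒  Σ = -375
Area = |Σ|/2 = 187.5.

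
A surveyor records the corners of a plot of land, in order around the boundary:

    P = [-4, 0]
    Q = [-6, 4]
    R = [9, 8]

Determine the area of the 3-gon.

34

Apply the shoelace formula: 2A = Σ (x_i·y_{i+1} − x_{i+1}·y_i), indices taken mod 3.
P→Q: (-4)(4) − (-6)(0) = -16
Q→R: (-6)(8) − (9)(4) = -84
R→P: (9)(0) − (-4)(8) = 32
Σ = -68
Area = |Σ|/2 = 34.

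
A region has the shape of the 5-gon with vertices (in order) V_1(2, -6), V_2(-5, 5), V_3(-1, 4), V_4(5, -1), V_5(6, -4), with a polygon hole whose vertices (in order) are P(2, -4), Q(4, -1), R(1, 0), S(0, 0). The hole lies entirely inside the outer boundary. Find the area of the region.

40.5

Outer boundary:
Cross-terms: -20, -15, -19, -14, -28  ⇒  Σ = -96
Area = |Σ|/2 = 48.
Hole:
P→Q: (2)(-1) − (4)(-4) = 14
Q→R: (4)(0) − (1)(-1) = 1
R→S: (1)(0) − (0)(0) = 0
S→P: (0)(-4) − (2)(0) = 0
Σ = 15
Area = |Σ|/2 = 7.5.
Net area = 48 − 7.5 = 40.5.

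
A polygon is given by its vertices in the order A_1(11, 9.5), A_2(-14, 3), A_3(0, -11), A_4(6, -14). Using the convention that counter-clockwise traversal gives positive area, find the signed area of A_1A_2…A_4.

298.5

Apply the surveyor's formula: 2A = Σ (x_i·y_{i+1} − x_{i+1}·y_i), indices taken mod 4.
Cross-terms: 166, 154, 66, 211  ⇒  Σ = 597
Signed area = Σ/2 = 298.5 (positive ⇒ counter-clockwise traversal).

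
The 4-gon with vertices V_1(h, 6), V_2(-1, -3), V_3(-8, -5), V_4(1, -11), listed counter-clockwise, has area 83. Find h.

The doubled signed area Σ (x_i y_{i+1} − x_{i+1} y_i) is linear in h.
With h=0 it equals 86; the coefficient of h is 8 (from the two edges through V_1).
So 8·h + 86 = 2·83 = 166 ⇒ h = 10.

10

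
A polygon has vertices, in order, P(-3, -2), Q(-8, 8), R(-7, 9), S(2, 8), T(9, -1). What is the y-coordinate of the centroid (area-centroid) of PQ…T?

89/27

Apply Gauss's area formula. First the cross-terms c_i = x_i·y_{i+1} − x_{i+1}·y_i:
  -40, -16, -74, -74, -21  ⇒  2A = -225, A = -112.5.
Then Σ (y_i + y_{i+1})·c_i = -2225, so ȳ = -2225 / (6·(-112.5)) = 89/27.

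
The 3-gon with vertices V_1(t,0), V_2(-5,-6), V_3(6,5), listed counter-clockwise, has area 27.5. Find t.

-4

Write out the shoelace sum; only the two edges meeting at V_1 involve t:
2·Area = [(6·0 − t·5) + (t·(-6) − (-5)·0)] + 11
       = -11·t + 11 = 55
⇒ t = -4.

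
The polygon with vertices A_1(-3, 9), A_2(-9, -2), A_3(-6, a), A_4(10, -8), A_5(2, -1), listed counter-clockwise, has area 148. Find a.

Write out the shoelace sum; only the two edges meeting at A_3 involve a:
2·Area = [((-9)·a − (-6)·(-2)) + ((-6)·(-8) − 10·a)] + 108
       = -19·a + 144 = 296
⇒ a = -8.

-8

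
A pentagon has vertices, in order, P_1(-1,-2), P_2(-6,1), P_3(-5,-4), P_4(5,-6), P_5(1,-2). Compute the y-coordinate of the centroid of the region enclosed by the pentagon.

-263/87

Apply the shoelace (surveyor's) formula. First the cross-terms c_i = x_i·y_{i+1} − x_{i+1}·y_i:
  -13, 29, 50, -4, -4  ⇒  2A = 58, A = 29.
Then Σ (y_i + y_{i+1})·c_i = -526, so ȳ = -526 / (6·29) = -263/87.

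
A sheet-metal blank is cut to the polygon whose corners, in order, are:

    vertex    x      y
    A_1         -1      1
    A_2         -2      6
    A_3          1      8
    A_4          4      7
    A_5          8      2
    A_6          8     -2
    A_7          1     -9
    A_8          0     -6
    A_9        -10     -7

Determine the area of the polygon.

142

Cross-terms: -4, -22, -25, -48, -32, -70, -6, -60, -17  ⇒  Σ = -284
Area = |Σ|/2 = 142.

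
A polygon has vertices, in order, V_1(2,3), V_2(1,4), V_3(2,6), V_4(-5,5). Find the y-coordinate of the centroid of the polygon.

Apply the shoelace formula. First the cross-terms c_i = x_i·y_{i+1} − x_{i+1}·y_i:
  5, -2, 40, -25  ⇒  2A = 18, A = 9.
Then Σ (y_i + y_{i+1})·c_i = 255, so ȳ = 255 / (6·9) = 85/18.

85/18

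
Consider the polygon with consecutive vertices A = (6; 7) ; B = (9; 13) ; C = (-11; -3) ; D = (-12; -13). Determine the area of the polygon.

116

Apply the shoelace (surveyor's) formula: 2A = Σ (x_i·y_{i+1} − x_{i+1}·y_i), indices taken mod 4.
Σ = (15) + (116) + (107) + (-6) = 232
Area = |Σ|/2 = 116.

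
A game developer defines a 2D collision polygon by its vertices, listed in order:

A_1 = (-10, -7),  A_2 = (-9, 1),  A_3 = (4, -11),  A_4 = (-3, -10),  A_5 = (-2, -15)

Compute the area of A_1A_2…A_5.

Apply the shoelace formula: 2A = Σ (x_i·y_{i+1} − x_{i+1}·y_i), indices taken mod 5.
A_1→A_2: (-10)(1) − (-9)(-7) = -73
A_2→A_3: (-9)(-11) − (4)(1) = 95
A_3→A_4: (4)(-10) − (-3)(-11) = -73
A_4→A_5: (-3)(-15) − (-2)(-10) = 25
A_5→A_1: (-2)(-7) − (-10)(-15) = -136
Σ = -162
Area = |Σ|/2 = 81.

81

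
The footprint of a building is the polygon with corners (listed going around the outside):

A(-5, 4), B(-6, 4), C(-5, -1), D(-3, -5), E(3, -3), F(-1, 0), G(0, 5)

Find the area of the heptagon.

46.5

Σ = (4) + (26) + (22) + (24) + (-3) + (-5) + (25) = 93
Area = |Σ|/2 = 46.5.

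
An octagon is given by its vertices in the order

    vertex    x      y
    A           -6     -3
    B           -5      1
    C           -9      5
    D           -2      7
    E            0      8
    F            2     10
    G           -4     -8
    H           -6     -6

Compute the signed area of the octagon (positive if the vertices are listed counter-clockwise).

Cross-terms: -21, -16, -53, -16, -16, 24, -24, -18  ⇒  Σ = -140
Signed area = Σ/2 = -70 (negative ⇒ clockwise traversal).

-70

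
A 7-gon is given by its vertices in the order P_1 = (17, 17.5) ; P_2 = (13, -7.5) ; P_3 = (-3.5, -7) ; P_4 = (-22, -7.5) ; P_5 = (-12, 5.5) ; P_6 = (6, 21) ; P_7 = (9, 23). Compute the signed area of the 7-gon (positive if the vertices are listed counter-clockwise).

Apply the shoelace (surveyor's) formula: 2A = Σ (x_i·y_{i+1} − x_{i+1}·y_i), indices taken mod 7.
Σ = (-355) + (-117.25) + (-127.75) + (-211) + (-285) + (-51) + (-233.5) = -1380.5
Signed area = Σ/2 = -690.25 (negative ⇒ clockwise traversal).

-690.25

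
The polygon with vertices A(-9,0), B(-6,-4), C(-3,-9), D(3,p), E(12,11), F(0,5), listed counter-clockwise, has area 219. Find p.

-13

Write out the shoelace sum; only the two edges meeting at D involve p:
2·Area = [((-3)·p − 3·(-9)) + (3·11 − 12·p)] + 183
       = -15·p + 243 = 438
⇒ p = -13.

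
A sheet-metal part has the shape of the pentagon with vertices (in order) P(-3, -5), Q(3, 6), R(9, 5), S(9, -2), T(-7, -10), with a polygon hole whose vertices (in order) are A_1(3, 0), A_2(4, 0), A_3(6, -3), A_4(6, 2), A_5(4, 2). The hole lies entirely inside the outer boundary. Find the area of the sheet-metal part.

94

Outer boundary:
Σ = (-3) + (-39) + (-63) + (-104) + (5) = -204
Area = |Σ|/2 = 102.
Hole:
Apply Gauss's area formula: 2A = Σ (x_i·y_{i+1} − x_{i+1}·y_i), indices taken mod 5.
Σ = (0) + (-12) + (30) + (4) + (-6) = 16
Area = |Σ|/2 = 8.
Net area = 102 − 8 = 94.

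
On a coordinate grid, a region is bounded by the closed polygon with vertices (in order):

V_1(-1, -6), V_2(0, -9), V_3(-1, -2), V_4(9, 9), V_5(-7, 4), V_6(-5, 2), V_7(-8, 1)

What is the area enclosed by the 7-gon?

87

Σ = (9) + (-9) + (9) + (99) + (6) + (11) + (49) = 174
Area = |Σ|/2 = 87.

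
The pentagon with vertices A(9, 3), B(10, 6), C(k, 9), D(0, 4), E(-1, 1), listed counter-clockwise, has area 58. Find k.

-5

Write out the shoelace sum; only the two edges meeting at C involve k:
2·Area = [(10·9 − k·6) + (k·4 − 0·9)] + 16
       = -2·k + 106 = 116
⇒ k = -5.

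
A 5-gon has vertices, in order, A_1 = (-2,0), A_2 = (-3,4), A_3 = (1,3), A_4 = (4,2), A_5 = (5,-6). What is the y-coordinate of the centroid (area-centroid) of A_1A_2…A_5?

-5/33

Apply the surveyor's formula. First the cross-terms c_i = x_i·y_{i+1} − x_{i+1}·y_i:
  -8, -13, -10, -34, -12  ⇒  2A = -77, A = -38.5.
Then Σ (y_i + y_{i+1})·c_i = 35, so ȳ = 35 / (6·(-38.5)) = -5/33.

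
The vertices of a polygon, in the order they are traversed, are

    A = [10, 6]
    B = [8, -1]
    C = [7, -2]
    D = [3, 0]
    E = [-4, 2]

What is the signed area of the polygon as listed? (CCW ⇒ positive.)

A→B: (10)(-1) − (8)(6) = -58
B→C: (8)(-2) − (7)(-1) = -9
C→D: (7)(0) − (3)(-2) = 6
D→E: (3)(2) − (-4)(0) = 6
E→A: (-4)(6) − (10)(2) = -44
Σ = -99
Signed area = Σ/2 = -49.5 (negative ⇒ clockwise traversal).

-49.5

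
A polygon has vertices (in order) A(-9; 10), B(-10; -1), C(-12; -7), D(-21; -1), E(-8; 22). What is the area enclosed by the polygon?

160

Apply the shoelace formula: 2A = Σ (x_i·y_{i+1} − x_{i+1}·y_i), indices taken mod 5.
Σ = (109) + (58) + (-135) + (-470) + (118) = -320
Area = |Σ|/2 = 160.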